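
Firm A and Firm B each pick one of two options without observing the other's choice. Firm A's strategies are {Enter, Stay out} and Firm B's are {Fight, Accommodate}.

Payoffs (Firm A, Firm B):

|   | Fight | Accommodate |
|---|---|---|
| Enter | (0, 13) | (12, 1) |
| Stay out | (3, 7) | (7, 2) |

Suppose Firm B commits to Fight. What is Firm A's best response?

Against Fight, Firm A earns 0 from Enter and 3 from Stay out.
So Stay out is the best response.

Stay out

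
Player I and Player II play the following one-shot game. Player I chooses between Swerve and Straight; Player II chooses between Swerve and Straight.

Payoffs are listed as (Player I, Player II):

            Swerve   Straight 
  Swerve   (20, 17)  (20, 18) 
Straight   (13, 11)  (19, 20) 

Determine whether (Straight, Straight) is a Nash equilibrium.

No

At (Straight, Straight), Player I earns 19; switching to Swerve would give 20, so Player I would deviate.
Player II earns 20; switching to Swerve would give 11, so Player II has no profitable deviation.
Since at least one player can profitably deviate, this is not a Nash equilibrium.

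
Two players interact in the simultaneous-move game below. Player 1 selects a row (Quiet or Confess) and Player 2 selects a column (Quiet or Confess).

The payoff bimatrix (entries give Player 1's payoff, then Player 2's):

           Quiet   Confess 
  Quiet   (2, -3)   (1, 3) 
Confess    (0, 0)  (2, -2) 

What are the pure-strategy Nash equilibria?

none

(Quiet, Quiet): Player 2 prefers Confess (3 > -3) — not an equilibrium.
(Quiet, Confess): Player 1 prefers Confess (2 > 1) — not an equilibrium.
(Confess, Quiet): Player 1 prefers Quiet (2 > 0) — not an equilibrium.
(Confess, Confess): Player 2 prefers Quiet (0 > -2) — not an equilibrium.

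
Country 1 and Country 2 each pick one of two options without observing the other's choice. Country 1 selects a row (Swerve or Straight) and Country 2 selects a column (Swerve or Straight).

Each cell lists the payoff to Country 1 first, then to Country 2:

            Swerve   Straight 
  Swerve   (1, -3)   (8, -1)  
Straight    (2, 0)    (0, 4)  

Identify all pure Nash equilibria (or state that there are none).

(Swerve, Swerve): Country 1 prefers Straight (2 > 1); Country 2 prefers Straight (-1 > -3) — not an equilibrium.
(Swerve, Straight): Country 1 gets 8 ≥ 0 from Straight, and Country 2 gets -1 ≥ -3 from Swerve — Nash equilibrium.
(Straight, Swerve): Country 2 prefers Straight (4 > 0) — not an equilibrium.
(Straight, Straight): Country 1 prefers Swerve (8 > 0) — not an equilibrium.

(Swerve, Straight)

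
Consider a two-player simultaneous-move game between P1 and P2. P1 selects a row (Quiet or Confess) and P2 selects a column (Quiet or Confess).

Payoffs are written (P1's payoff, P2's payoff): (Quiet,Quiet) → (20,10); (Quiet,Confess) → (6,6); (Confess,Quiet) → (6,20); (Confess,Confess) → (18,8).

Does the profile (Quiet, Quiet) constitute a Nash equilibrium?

Yes

At (Quiet, Quiet), P1 earns 20; switching to Confess would give 6, so P1 has no profitable deviation.
P2 earns 10; switching to Confess would give 6, so P2 has no profitable deviation.
Neither player can gain by a unilateral deviation, so this profile is a Nash equilibrium.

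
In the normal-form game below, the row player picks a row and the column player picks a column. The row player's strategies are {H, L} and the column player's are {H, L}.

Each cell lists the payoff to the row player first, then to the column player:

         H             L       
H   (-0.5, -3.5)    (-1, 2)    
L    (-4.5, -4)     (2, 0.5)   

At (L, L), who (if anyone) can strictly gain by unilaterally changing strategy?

The row player at (L, L) earns 2; deviating to H yields -1 — not better.
The column player earns 0.5; deviating to H yields -4 — not better.
Neither player can strictly improve; the profile is a Nash equilibrium.

Neither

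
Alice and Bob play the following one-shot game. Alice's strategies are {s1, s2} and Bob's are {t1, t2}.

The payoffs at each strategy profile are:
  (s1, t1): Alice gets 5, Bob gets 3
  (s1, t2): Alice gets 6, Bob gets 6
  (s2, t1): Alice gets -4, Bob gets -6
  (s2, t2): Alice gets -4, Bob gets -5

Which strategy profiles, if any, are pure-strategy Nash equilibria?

(s1, t2)

(s1, t1): Bob prefers t2 (6 > 3) — not an equilibrium.
(s1, t2): Alice gets 6 ≥ -4 from s2, and Bob gets 6 ≥ 3 from t1 — Nash equilibrium.
(s2, t1): Alice prefers s1 (5 > -4); Bob prefers t2 (-5 > -6) — not an equilibrium.
(s2, t2): Alice prefers s1 (6 > -4) — not an equilibrium.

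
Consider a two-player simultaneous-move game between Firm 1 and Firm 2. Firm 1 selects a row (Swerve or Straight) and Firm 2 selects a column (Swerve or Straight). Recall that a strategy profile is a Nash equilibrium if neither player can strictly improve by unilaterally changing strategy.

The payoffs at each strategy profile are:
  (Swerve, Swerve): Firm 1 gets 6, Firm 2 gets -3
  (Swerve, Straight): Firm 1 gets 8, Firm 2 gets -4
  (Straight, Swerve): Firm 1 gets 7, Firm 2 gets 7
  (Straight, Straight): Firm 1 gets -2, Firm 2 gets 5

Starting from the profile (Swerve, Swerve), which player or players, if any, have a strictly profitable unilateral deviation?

Firm 1 at (Swerve, Swerve) earns 6; deviating to Straight yields 7 — a strict improvement.
Firm 2 earns -3; deviating to Straight yields -4 — not better.
Only Firm 1 has a strictly profitable deviation.

Firm 1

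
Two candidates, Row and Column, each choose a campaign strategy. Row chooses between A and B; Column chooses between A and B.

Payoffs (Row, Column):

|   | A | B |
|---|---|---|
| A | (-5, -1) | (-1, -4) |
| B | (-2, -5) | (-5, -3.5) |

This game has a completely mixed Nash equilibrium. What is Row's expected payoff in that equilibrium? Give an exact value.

-23/7

First find q, the probability Column plays A, from Row's indifference between A and B: −5q − (1−q) = −2q − 5(1−q), giving q = 4/7.
Since Row is indifferent in equilibrium, Row's expected payoff equals the payoff from either row against (4/7, 3/7). Using A: −5(4/7) − (3/7) = -23/7.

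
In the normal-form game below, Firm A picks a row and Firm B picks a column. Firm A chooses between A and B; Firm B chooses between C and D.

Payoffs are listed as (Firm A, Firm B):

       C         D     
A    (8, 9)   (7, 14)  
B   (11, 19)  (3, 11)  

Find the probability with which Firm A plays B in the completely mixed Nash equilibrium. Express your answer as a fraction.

5/13

Let x be the probability that Firm A plays A. In a completely mixed equilibrium, Firm B must be indifferent between C and D.
Firm B's expected payoff from C is 9x + 19(1−x); from D it is 14x + 11(1−x).
Setting these equal: −10x + 19 = 3x + 11, so x = 8/13.
Therefore Firm A plays B with probability 1 − 8/13 = 5/13.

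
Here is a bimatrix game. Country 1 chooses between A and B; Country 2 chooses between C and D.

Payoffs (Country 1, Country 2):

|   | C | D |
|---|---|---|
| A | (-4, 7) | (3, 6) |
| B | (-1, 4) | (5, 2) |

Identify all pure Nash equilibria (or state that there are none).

(A, C): Country 1 prefers B (-1 > -4) — not an equilibrium.
(A, D): Country 1 prefers B (5 > 3); Country 2 prefers C (7 > 6) — not an equilibrium.
(B, C): Country 1 gets -1 ≥ -4 from A, and Country 2 gets 4 ≥ 2 from D — Nash equilibrium.
(B, D): Country 2 prefers C (4 > 2) — not an equilibrium.

(B, C)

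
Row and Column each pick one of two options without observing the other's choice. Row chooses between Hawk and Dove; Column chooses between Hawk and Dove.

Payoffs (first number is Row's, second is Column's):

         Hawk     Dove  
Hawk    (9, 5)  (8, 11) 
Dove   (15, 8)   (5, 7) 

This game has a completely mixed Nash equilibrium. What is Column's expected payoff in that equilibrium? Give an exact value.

First find p, the probability Row plays Hawk, from Column's indifference between Hawk and Dove: 5p + 8(1−p) = 11p + 7(1−p), giving p = 1/7.
Since Column is indifferent in equilibrium, Column's expected payoff equals the payoff from either column against (1/7, 6/7). Using Hawk: 5(1/7) + 8(6/7) = 53/7.

53/7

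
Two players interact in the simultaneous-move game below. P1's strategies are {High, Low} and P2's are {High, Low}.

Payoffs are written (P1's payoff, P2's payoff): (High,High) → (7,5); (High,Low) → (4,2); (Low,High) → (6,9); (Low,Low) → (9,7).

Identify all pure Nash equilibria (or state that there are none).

(High, High)

(High, High): P1 gets 7 ≥ 6 from Low, and P2 gets 5 ≥ 2 from Low — Nash equilibrium.
(High, Low): P1 prefers Low (9 > 4); P2 prefers High (5 > 2) — not an equilibrium.
(Low, High): P1 prefers High (7 > 6) — not an equilibrium.
(Low, Low): P2 prefers High (9 > 7) — not an equilibrium.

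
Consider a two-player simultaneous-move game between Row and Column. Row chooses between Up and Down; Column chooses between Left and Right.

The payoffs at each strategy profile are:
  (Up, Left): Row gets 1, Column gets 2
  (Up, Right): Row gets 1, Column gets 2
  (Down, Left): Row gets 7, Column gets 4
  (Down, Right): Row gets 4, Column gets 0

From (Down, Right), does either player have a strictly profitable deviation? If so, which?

Row at (Down, Right) earns 4; deviating to Up yields 1 — not better.
Column earns 0; deviating to Left yields 4 — a strict improvement.
Only Column has a strictly profitable deviation.

Column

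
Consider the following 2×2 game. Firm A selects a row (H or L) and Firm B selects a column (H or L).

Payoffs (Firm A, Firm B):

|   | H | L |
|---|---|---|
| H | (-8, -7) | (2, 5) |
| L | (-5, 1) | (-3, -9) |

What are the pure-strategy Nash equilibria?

(H, L) and (L, H)

(H, H): Firm A prefers L (-5 > -8); Firm B prefers L (5 > -7) — not an equilibrium.
(H, L): Firm A gets 2 ≥ -3 from L, and Firm B gets 5 ≥ -7 from H — Nash equilibrium.
(L, H): Firm A gets -5 ≥ -8 from H, and Firm B gets 1 ≥ -9 from L — Nash equilibrium.
(L, L): Firm A prefers H (2 > -3); Firm B prefers H (1 > -9) — not an equilibrium.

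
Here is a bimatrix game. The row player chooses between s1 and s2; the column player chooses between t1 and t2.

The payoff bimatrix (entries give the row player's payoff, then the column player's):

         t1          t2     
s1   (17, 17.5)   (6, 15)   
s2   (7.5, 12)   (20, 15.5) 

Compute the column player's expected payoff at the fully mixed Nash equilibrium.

First find p, the probability the row player plays s1, from the column player's indifference between t1 and t2: 17.5p + 12(1−p) = 15p + 15.5(1−p), giving p = 7/12.
Since the column player is indifferent in equilibrium, the column player's expected payoff equals the payoff from either column against (7/12, 5/12). Using t1: 17.5(7/12) + 12(5/12) = 365/24.

365/24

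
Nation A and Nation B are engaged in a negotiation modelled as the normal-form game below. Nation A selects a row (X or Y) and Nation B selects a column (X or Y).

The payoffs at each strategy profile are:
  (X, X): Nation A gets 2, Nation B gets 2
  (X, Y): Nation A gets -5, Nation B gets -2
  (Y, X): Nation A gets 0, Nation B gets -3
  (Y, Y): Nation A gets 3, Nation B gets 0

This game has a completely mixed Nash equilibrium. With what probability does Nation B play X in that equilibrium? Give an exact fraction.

4/5

Let c be the probability that Nation B plays X. In a completely mixed equilibrium, Nation A must be indifferent between X and Y.
Nation A's expected payoff from X is 2c − 5(1−c); from Y it is 3(1−c).
Setting these equal: 7c − 5 = −3c + 3, so c = 4/5.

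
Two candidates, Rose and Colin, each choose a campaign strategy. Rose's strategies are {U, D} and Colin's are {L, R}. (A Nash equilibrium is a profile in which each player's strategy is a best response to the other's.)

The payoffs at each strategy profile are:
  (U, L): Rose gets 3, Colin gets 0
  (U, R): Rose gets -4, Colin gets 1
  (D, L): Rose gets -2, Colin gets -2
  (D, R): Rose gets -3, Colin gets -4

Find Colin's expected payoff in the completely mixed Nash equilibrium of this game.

First find x, the probability Rose plays U, from Colin's indifference between L and R: −2(1−x) = x − 4(1−x), giving x = 2/3.
Since Colin is indifferent in equilibrium, Colin's expected payoff equals the payoff from either column against (2/3, 1/3). Using L: −2(1/3) = -2/3.

-2/3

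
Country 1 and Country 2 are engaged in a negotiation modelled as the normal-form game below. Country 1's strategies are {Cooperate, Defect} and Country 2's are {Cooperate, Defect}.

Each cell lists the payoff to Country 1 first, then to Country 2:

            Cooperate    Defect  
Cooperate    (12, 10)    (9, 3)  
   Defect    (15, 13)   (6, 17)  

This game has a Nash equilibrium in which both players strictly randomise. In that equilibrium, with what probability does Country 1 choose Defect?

Let p be the probability that Country 1 plays Cooperate. In a completely mixed equilibrium, Country 2 must be indifferent between Cooperate and Defect.
Country 2's expected payoff from Cooperate is 10p + 13(1−p); from Defect it is 3p + 17(1−p).
Setting these equal: −3p + 13 = −14p + 17, so p = 4/11.
Therefore Country 1 plays Defect with probability 1 − 4/11 = 7/11.

7/11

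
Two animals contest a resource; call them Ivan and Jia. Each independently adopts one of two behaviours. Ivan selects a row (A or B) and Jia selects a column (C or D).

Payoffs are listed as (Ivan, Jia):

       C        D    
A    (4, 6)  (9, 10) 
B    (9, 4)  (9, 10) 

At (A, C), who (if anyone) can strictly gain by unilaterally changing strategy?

Ivan at (A, C) earns 4; deviating to B yields 9 — a strict improvement.
Jia earns 6; deviating to D yields 10 — a strict improvement.
Both Ivan and Jia have strictly profitable deviations.

Both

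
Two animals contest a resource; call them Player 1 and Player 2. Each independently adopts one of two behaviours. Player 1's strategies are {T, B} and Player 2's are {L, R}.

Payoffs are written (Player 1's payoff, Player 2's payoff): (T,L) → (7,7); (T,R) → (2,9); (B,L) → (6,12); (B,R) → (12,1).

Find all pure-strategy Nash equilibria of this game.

(T, L): Player 2 prefers R (9 > 7) — not an equilibrium.
(T, R): Player 1 prefers B (12 > 2) — not an equilibrium.
(B, L): Player 1 prefers T (7 > 6) — not an equilibrium.
(B, R): Player 2 prefers L (12 > 1) — not an equilibrium.

none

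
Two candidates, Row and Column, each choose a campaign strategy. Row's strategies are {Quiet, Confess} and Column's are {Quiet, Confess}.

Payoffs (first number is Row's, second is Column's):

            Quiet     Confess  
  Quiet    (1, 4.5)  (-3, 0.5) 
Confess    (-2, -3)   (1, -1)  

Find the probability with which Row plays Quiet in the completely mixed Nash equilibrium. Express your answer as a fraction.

1/3

Let r be the probability that Row plays Quiet. In a completely mixed equilibrium, Column must be indifferent between Quiet and Confess.
Column's expected payoff from Quiet is 4.5r − 3(1−r); from Confess it is 0.5r − (1−r).
Setting these equal: 7.5r − 3 = 1.5r − 1, so r = 1/3.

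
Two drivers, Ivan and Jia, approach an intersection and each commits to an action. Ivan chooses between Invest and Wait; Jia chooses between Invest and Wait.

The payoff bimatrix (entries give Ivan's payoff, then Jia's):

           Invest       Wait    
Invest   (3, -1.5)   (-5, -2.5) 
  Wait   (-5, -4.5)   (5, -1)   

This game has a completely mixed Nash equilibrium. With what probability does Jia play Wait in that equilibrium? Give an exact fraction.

Let q be the probability that Jia plays Invest. In a completely mixed equilibrium, Ivan must be indifferent between Invest and Wait.
Ivan's expected payoff from Invest is 3q − 5(1−q); from Wait it is −5q + 5(1−q).
Setting these equal: 8q − 5 = −10q + 5, so q = 5/9.
Therefore Jia plays Wait with probability 1 − 5/9 = 4/9.

4/9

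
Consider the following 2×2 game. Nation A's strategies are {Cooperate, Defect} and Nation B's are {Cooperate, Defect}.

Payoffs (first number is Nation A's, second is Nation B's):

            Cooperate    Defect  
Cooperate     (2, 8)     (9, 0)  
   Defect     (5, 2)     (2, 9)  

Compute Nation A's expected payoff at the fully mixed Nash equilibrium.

41/10

First find y, the probability Nation B plays Cooperate, from Nation A's indifference between Cooperate and Defect: 2y + 9(1−y) = 5y + 2(1−y), giving y = 7/10.
Since Nation A is indifferent in equilibrium, Nation A's expected payoff equals the payoff from either row against (7/10, 3/10). Using Cooperate: 2(7/10) + 9(3/10) = 41/10.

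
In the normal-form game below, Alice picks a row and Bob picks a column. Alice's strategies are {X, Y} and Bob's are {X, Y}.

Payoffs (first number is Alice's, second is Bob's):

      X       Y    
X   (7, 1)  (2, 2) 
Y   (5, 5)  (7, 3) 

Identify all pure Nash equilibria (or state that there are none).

none

(X, X): Bob prefers Y (2 > 1) — not an equilibrium.
(X, Y): Alice prefers Y (7 > 2) — not an equilibrium.
(Y, X): Alice prefers X (7 > 5) — not an equilibrium.
(Y, Y): Bob prefers X (5 > 3) — not an equilibrium.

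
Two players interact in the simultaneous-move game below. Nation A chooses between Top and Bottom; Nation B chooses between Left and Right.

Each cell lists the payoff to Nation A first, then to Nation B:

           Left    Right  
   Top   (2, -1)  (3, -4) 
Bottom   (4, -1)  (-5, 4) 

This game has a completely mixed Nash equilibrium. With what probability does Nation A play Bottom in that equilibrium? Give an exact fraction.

Let r be the probability that Nation A plays Top. In a completely mixed equilibrium, Nation B must be indifferent between Left and Right.
Nation B's expected payoff from Left is −r − (1−r); from Right it is −4r + 4(1−r).
Setting these equal: -1 = −8r + 4, so r = 5/8.
Therefore Nation A plays Bottom with probability 1 − 5/8 = 3/8.

3/8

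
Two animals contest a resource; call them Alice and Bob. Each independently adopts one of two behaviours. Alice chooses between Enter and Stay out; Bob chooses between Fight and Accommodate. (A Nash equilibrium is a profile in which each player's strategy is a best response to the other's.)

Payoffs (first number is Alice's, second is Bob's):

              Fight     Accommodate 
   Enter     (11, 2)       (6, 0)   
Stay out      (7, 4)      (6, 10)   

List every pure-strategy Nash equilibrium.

(Enter, Fight): Alice gets 11 ≥ 7 from Stay out, and Bob gets 2 ≥ 0 from Accommodate — Nash equilibrium.
(Enter, Accommodate): Bob prefers Fight (2 > 0) — not an equilibrium.
(Stay out, Fight): Alice prefers Enter (11 > 7); Bob prefers Accommodate (10 > 4) — not an equilibrium.
(Stay out, Accommodate): Alice gets 6 ≥ 6 from Enter, and Bob gets 10 ≥ 4 from Fight — Nash equilibrium.

(Enter, Fight) and (Stay out, Accommodate)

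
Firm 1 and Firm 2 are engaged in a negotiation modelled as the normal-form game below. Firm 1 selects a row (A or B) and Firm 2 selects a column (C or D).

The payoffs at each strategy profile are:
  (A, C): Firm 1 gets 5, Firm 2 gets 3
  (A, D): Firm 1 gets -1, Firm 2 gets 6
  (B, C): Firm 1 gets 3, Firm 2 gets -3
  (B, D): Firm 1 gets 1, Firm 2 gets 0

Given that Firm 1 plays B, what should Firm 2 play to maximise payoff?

D

Against B, Firm 2 earns -3 from C and 0 from D.
So D is the best response.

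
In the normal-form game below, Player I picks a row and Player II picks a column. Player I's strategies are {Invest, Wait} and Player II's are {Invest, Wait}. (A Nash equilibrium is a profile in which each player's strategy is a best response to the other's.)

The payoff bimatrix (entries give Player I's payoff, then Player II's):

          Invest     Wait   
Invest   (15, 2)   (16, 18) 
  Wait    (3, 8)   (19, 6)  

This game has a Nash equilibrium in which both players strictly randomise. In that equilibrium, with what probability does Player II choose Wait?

Let y be the probability that Player II plays Invest. In a completely mixed equilibrium, Player I must be indifferent between Invest and Wait.
Player I's expected payoff from Invest is 15y + 16(1−y); from Wait it is 3y + 19(1−y).
Setting these equal: −y + 16 = −16y + 19, so y = 1/5.
Therefore Player II plays Wait with probability 1 − 1/5 = 4/5.

4/5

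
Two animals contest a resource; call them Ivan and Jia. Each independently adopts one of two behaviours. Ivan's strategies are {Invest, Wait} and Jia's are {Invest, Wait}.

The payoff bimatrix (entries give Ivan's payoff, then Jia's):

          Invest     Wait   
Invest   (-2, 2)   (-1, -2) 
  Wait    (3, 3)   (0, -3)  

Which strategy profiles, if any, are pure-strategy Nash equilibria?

(Wait, Invest)

(Invest, Invest): Ivan prefers Wait (3 > -2) — not an equilibrium.
(Invest, Wait): Ivan prefers Wait (0 > -1); Jia prefers Invest (2 > -2) — not an equilibrium.
(Wait, Invest): Ivan gets 3 ≥ -2 from Invest, and Jia gets 3 ≥ -3 from Wait — Nash equilibrium.
(Wait, Wait): Jia prefers Invest (3 > -3) — not an equilibrium.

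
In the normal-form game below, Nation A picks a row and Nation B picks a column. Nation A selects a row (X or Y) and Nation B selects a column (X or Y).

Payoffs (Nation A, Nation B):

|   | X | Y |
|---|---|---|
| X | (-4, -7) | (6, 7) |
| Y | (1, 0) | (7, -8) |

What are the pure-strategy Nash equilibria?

(Y, X)

(X, X): Nation A prefers Y (1 > -4); Nation B prefers Y (7 > -7) — not an equilibrium.
(X, Y): Nation A prefers Y (7 > 6) — not an equilibrium.
(Y, X): Nation A gets 1 ≥ -4 from X, and Nation B gets 0 ≥ -8 from Y — Nash equilibrium.
(Y, Y): Nation B prefers X (0 > -8) — not an equilibrium.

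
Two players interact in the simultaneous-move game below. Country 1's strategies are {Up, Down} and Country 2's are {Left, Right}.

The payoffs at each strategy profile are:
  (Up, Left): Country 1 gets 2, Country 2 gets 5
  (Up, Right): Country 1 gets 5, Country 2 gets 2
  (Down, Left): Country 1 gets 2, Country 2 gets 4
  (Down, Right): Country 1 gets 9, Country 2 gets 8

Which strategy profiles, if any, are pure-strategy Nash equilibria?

(Up, Left) and (Down, Right)

(Up, Left): Country 1 gets 2 ≥ 2 from Down, and Country 2 gets 5 ≥ 2 from Right — Nash equilibrium.
(Up, Right): Country 1 prefers Down (9 > 5); Country 2 prefers Left (5 > 2) — not an equilibrium.
(Down, Left): Country 2 prefers Right (8 > 4) — not an equilibrium.
(Down, Right): Country 1 gets 9 ≥ 5 from Up, and Country 2 gets 8 ≥ 4 from Left — Nash equilibrium.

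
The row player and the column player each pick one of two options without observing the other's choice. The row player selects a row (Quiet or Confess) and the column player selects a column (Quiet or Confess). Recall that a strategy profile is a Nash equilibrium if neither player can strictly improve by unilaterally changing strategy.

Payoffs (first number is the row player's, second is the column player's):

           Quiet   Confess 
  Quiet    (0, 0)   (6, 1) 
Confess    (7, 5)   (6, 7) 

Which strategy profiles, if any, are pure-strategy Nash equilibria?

(Quiet, Quiet): the row player prefers Confess (7 > 0); the column player prefers Confess (1 > 0) — not an equilibrium.
(Quiet, Confess): the row player gets 6 ≥ 6 from Confess, and the column player gets 1 ≥ 0 from Quiet — Nash equilibrium.
(Confess, Quiet): the column player prefers Confess (7 > 5) — not an equilibrium.
(Confess, Confess): the row player gets 6 ≥ 6 from Quiet, and the column player gets 7 ≥ 5 from Quiet — Nash equilibrium.

(Quiet, Confess) and (Confess, Confess)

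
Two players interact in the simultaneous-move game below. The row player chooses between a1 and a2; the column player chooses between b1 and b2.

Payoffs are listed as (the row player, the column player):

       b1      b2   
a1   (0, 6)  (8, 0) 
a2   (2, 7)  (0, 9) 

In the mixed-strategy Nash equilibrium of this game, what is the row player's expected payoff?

8/5

First find y, the probability the column player plays b1, from the row player's indifference between a1 and a2: 8(1−y) = 2y, giving y = 4/5.
Since the row player is indifferent in equilibrium, the row player's expected payoff equals the payoff from either row against (4/5, 1/5). Using a1: 8(1/5) = 8/5.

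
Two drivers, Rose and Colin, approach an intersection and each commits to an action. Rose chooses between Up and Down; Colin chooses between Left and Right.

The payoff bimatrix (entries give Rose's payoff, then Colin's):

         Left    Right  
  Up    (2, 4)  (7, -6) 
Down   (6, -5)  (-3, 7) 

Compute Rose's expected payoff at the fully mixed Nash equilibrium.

24/7

First find y, the probability Colin plays Left, from Rose's indifference between Up and Down: 2y + 7(1−y) = 6y − 3(1−y), giving y = 5/7.
Since Rose is indifferent in equilibrium, Rose's expected payoff equals the payoff from either row against (5/7, 2/7). Using Up: 2(5/7) + 7(2/7) = 24/7.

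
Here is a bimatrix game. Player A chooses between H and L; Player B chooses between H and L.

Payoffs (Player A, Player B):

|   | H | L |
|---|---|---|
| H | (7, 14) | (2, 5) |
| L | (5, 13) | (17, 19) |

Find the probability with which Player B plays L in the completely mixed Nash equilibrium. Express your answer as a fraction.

2/17

Let c be the probability that Player B plays H. In a completely mixed equilibrium, Player A must be indifferent between H and L.
Player A's expected payoff from H is 7c + 2(1−c); from L it is 5c + 17(1−c).
Setting these equal: 5c + 2 = −12c + 17, so c = 15/17.
Therefore Player B plays L with probability 1 − 15/17 = 2/17.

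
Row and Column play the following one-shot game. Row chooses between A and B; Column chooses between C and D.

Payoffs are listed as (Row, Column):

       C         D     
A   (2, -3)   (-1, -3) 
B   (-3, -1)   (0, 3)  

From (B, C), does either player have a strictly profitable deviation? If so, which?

Both

Row at (B, C) earns -3; deviating to A yields 2 — a strict improvement.
Column earns -1; deviating to D yields 3 — a strict improvement.
Both Row and Column have strictly profitable deviations.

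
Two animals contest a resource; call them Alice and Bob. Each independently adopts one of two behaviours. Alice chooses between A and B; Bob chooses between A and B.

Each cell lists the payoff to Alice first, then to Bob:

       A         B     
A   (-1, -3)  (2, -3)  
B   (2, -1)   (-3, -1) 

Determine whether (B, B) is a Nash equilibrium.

At (B, B), Alice earns -3; switching to A would give 2, so Alice would deviate.
Bob earns -1; switching to A would give -1, so Bob has no profitable deviation.
Since at least one player can profitably deviate, this is not a Nash equilibrium.

No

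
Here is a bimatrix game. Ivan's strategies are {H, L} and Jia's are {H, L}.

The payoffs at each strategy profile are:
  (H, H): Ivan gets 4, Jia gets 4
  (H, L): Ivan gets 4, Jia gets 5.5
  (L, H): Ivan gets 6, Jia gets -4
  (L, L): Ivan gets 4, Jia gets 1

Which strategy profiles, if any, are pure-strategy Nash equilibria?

(H, H): Ivan prefers L (6 > 4); Jia prefers L (5.5 > 4) — not an equilibrium.
(H, L): Ivan gets 4 ≥ 4 from L, and Jia gets 5.5 ≥ 4 from H — Nash equilibrium.
(L, H): Jia prefers L (1 > -4) — not an equilibrium.
(L, L): Ivan gets 4 ≥ 4 from H, and Jia gets 1 ≥ -4 from H — Nash equilibrium.

(H, L) and (L, L)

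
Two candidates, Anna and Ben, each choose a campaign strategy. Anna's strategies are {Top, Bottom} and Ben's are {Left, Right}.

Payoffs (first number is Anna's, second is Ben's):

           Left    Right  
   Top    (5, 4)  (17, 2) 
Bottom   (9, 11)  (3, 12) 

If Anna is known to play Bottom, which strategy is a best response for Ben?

Right

Against Bottom, Ben earns 11 from Left and 12 from Right.
So Right is the best response.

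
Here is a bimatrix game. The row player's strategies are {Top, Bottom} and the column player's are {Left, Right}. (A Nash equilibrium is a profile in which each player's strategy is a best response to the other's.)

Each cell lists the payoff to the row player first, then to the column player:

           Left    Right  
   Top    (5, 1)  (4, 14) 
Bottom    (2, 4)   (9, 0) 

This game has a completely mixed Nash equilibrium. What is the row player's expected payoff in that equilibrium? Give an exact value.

First find y, the probability the column player plays Left, from the row player's indifference between Top and Bottom: 5y + 4(1−y) = 2y + 9(1−y), giving y = 5/8.
Since the row player is indifferent in equilibrium, the row player's expected payoff equals the payoff from either row against (5/8, 3/8). Using Top: 5(5/8) + 4(3/8) = 37/8.

37/8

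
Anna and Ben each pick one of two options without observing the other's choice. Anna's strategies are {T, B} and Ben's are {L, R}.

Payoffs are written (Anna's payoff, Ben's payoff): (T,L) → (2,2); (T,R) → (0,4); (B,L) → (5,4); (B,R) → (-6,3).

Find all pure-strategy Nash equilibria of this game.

(T, L): Anna prefers B (5 > 2); Ben prefers R (4 > 2) — not an equilibrium.
(T, R): Anna gets 0 ≥ -6 from B, and Ben gets 4 ≥ 2 from L — Nash equilibrium.
(B, L): Anna gets 5 ≥ 2 from T, and Ben gets 4 ≥ 3 from R — Nash equilibrium.
(B, R): Anna prefers T (0 > -6); Ben prefers L (4 > 3) — not an equilibrium.

(T, R) and (B, L)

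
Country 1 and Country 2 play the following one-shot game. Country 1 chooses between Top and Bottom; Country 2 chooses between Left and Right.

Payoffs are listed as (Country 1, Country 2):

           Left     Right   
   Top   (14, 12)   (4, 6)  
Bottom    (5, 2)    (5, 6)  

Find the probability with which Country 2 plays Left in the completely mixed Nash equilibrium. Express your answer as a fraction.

1/10

Let q be the probability that Country 2 plays Left. In a completely mixed equilibrium, Country 1 must be indifferent between Top and Bottom.
Country 1's expected payoff from Top is 14q + 4(1−q); from Bottom it is 5q + 5(1−q).
Setting these equal: 10q + 4 = 5, so q = 1/10.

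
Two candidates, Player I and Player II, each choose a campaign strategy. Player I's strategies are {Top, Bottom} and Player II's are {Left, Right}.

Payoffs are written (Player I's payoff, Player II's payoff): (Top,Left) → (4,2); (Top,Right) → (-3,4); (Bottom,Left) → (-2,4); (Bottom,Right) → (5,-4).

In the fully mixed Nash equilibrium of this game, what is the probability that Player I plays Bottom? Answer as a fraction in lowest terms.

Let p be the probability that Player I plays Top. In a completely mixed equilibrium, Player II must be indifferent between Left and Right.
Player II's expected payoff from Left is 2p + 4(1−p); from Right it is 4p − 4(1−p).
Setting these equal: −2p + 4 = 8p − 4, so p = 4/5.
Therefore Player I plays Bottom with probability 1 − 4/5 = 1/5.

1/5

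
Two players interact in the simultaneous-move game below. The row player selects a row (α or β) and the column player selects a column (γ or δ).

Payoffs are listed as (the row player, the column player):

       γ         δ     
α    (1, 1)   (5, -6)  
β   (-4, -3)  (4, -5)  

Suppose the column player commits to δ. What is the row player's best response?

Against δ, the row player earns 5 from α and 4 from β.
So α is the best response.

α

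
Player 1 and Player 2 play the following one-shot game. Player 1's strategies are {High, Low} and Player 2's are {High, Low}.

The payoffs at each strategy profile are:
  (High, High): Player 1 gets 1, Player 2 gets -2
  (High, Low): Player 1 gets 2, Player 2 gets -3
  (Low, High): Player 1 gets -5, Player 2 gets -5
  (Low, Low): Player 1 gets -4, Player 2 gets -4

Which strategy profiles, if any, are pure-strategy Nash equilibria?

(High, High)

(High, High): Player 1 gets 1 ≥ -5 from Low, and Player 2 gets -2 ≥ -3 from Low — Nash equilibrium.
(High, Low): Player 2 prefers High (-2 > -3) — not an equilibrium.
(Low, High): Player 1 prefers High (1 > -5); Player 2 prefers Low (-4 > -5) — not an equilibrium.
(Low, Low): Player 1 prefers High (2 > -4) — not an equilibrium.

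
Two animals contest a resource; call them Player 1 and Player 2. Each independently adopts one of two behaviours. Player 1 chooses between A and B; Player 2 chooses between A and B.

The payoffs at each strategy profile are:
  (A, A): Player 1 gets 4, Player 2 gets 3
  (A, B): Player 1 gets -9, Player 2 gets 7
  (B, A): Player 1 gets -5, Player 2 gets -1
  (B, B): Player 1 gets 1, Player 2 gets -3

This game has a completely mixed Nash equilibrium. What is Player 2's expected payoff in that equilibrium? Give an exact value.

First find x, the probability Player 1 plays A, from Player 2's indifference between A and B: 3x − (1−x) = 7x − 3(1−x), giving x = 1/3.
Since Player 2 is indifferent in equilibrium, Player 2's expected payoff equals the payoff from either column against (1/3, 2/3). Using A: 3(1/3) − (2/3) = 1/3.

1/3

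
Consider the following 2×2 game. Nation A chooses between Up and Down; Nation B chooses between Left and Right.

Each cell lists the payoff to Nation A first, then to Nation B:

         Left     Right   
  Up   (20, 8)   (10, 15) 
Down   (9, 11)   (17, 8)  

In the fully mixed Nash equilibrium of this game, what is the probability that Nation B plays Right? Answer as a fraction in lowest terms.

Let y be the probability that Nation B plays Left. In a completely mixed equilibrium, Nation A must be indifferent between Up and Down.
Nation A's expected payoff from Up is 20y + 10(1−y); from Down it is 9y + 17(1−y).
Setting these equal: 10y + 10 = −8y + 17, so y = 7/18.
Therefore Nation B plays Right with probability 1 − 7/18 = 11/18.

11/18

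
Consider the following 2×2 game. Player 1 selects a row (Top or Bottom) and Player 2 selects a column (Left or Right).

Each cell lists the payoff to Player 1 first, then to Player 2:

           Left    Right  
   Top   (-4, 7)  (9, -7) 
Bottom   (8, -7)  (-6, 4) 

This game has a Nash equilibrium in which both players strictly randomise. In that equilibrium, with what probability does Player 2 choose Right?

Let y be the probability that Player 2 plays Left. In a completely mixed equilibrium, Player 1 must be indifferent between Top and Bottom.
Player 1's expected payoff from Top is −4y + 9(1−y); from Bottom it is 8y − 6(1−y).
Setting these equal: −13y + 9 = 14y − 6, so y = 5/9.
Therefore Player 2 plays Right with probability 1 − 5/9 = 4/9.

4/9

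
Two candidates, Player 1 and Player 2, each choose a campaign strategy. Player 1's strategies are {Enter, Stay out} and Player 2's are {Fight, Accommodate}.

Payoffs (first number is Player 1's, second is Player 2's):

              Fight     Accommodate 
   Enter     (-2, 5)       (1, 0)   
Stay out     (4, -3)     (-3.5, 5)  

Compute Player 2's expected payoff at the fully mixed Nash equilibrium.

25/13

First find p, the probability Player 1 plays Enter, from Player 2's indifference between Fight and Accommodate: 5p − 3(1−p) = 5(1−p), giving p = 8/13.
Since Player 2 is indifferent in equilibrium, Player 2's expected payoff equals the payoff from either column against (8/13, 5/13). Using Fight: 5(8/13) − 3(5/13) = 25/13.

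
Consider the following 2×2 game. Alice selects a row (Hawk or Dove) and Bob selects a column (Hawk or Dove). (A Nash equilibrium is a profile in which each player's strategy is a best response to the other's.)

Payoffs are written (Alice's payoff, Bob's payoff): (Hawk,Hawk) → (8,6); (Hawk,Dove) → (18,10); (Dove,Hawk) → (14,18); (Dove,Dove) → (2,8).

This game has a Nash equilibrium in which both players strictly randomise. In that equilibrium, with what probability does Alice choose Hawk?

5/7

Let p be the probability that Alice plays Hawk. In a completely mixed equilibrium, Bob must be indifferent between Hawk and Dove.
Bob's expected payoff from Hawk is 6p + 18(1−p); from Dove it is 10p + 8(1−p).
Setting these equal: −12p + 18 = 2p + 8, so p = 5/7.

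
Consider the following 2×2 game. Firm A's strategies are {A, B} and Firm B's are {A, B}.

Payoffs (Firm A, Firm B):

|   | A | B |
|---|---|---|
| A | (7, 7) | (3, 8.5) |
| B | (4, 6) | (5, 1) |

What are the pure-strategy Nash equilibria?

none

(A, A): Firm B prefers B (8.5 > 7) — not an equilibrium.
(A, B): Firm A prefers B (5 > 3) — not an equilibrium.
(B, A): Firm A prefers A (7 > 4) — not an equilibrium.
(B, B): Firm B prefers A (6 > 1) — not an equilibrium.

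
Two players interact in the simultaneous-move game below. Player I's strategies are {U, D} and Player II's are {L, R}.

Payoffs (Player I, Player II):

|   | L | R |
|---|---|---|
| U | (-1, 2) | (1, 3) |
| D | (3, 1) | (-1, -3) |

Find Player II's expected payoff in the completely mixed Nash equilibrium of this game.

9/5

First find x, the probability Player I plays U, from Player II's indifference between L and R: 2x + (1−x) = 3x − 3(1−x), giving x = 4/5.
Since Player II is indifferent in equilibrium, Player II's expected payoff equals the payoff from either column against (4/5, 1/5). Using L: 2(4/5) + (1/5) = 9/5.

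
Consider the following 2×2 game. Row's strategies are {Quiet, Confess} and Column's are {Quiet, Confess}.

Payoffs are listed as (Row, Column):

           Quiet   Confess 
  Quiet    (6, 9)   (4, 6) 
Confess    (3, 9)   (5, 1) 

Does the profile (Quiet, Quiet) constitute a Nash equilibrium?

At (Quiet, Quiet), Row earns 6; switching to Confess would give 3, so Row has no profitable deviation.
Column earns 9; switching to Confess would give 6, so Column has no profitable deviation.
Neither player can gain by a unilateral deviation, so this profile is a Nash equilibrium.

Yes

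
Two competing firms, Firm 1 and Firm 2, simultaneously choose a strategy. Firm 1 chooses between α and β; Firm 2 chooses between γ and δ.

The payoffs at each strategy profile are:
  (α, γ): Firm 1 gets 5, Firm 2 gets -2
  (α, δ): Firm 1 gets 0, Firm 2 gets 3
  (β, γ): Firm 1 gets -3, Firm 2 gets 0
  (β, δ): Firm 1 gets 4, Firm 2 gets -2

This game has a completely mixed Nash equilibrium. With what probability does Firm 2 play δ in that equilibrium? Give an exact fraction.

2/3

Let q be the probability that Firm 2 plays γ. In a completely mixed equilibrium, Firm 1 must be indifferent between α and β.
Firm 1's expected payoff from α is 5q; from β it is −3q + 4(1−q).
Setting these equal: 5q = −7q + 4, so q = 1/3.
Therefore Firm 2 plays δ with probability 1 − 1/3 = 2/3.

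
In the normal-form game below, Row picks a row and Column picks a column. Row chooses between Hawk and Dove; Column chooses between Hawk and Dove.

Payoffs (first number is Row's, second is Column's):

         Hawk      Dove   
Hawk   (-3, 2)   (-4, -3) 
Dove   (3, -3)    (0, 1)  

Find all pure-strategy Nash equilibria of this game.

(Dove, Dove)

(Hawk, Hawk): Row prefers Dove (3 > -3) — not an equilibrium.
(Hawk, Dove): Row prefers Dove (0 > -4); Column prefers Hawk (2 > -3) — not an equilibrium.
(Dove, Hawk): Column prefers Dove (1 > -3) — not an equilibrium.
(Dove, Dove): Row gets 0 ≥ -4 from Hawk, and Column gets 1 ≥ -3 from Hawk — Nash equilibrium.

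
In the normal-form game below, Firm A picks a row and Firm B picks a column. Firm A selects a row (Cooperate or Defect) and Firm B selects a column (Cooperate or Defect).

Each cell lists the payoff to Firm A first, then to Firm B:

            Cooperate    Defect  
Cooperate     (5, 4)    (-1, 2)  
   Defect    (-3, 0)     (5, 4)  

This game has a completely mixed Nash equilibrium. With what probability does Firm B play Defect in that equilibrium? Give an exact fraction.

Let q be the probability that Firm B plays Cooperate. In a completely mixed equilibrium, Firm A must be indifferent between Cooperate and Defect.
Firm A's expected payoff from Cooperate is 5q − (1−q); from Defect it is −3q + 5(1−q).
Setting these equal: 6q − 1 = −8q + 5, so q = 3/7.
Therefore Firm B plays Defect with probability 1 − 3/7 = 4/7.

4/7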